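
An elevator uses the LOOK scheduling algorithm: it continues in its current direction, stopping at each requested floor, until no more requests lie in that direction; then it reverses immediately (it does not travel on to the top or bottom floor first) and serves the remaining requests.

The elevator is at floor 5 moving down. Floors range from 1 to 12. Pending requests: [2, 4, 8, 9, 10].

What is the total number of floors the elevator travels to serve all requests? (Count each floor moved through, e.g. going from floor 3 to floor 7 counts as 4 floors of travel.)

Answer: 11

Derivation:
Start at floor 5 moving down, LOOK stop order: [4, 2, 8, 9, 10]
  5 → 4: |4-5| = 1, total = 1
  4 → 2: |2-4| = 2, total = 3
  2 → 8: |8-2| = 6, total = 9
  8 → 9: |9-8| = 1, total = 10
  9 → 10: |10-9| = 1, total = 11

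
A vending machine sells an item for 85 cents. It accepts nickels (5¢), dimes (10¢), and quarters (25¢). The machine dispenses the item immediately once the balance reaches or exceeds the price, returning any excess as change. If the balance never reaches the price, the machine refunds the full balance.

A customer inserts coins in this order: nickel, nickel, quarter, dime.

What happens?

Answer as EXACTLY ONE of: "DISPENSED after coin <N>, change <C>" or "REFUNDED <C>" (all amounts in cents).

Answer: REFUNDED 45

Derivation:
Price: 85¢
Coin 1 (nickel, 5¢): balance = 5¢
Coin 2 (nickel, 5¢): balance = 10¢
Coin 3 (quarter, 25¢): balance = 35¢
Coin 4 (dime, 10¢): balance = 45¢
All coins inserted, balance 45¢ < price 85¢ → REFUND 45¢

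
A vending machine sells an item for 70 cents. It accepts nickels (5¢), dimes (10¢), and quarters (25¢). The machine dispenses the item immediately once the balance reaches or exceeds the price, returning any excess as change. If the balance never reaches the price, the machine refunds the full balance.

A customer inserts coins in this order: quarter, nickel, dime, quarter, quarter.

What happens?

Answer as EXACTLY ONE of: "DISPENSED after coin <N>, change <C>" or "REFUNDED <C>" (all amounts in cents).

Price: 70¢
Coin 1 (quarter, 25¢): balance = 25¢
Coin 2 (nickel, 5¢): balance = 30¢
Coin 3 (dime, 10¢): balance = 40¢
Coin 4 (quarter, 25¢): balance = 65¢
Coin 5 (quarter, 25¢): balance = 90¢
  → balance >= price → DISPENSE, change = 90 - 70 = 20¢

Answer: DISPENSED after coin 5, change 20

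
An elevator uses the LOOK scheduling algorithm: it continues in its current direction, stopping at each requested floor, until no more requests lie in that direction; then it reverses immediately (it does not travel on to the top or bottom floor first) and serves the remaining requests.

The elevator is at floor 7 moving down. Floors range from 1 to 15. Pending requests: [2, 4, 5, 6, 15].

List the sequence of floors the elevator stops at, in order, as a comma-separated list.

Answer: 6, 5, 4, 2, 15

Derivation:
Current: 7, moving DOWN
Serve below first (descending): [6, 5, 4, 2]
Then reverse, serve above (ascending): [15]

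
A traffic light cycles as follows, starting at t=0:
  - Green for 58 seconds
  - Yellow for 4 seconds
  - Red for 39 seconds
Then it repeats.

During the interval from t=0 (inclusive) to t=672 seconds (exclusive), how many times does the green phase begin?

Answer: 7

Derivation:
Cycle = 58+4+39 = 101s
green phase starts at t = k*101 + 0 for k=0,1,2,...
Need k*101+0 < 672 → k < 6.653
k ∈ {0, ..., 6} → 7 starts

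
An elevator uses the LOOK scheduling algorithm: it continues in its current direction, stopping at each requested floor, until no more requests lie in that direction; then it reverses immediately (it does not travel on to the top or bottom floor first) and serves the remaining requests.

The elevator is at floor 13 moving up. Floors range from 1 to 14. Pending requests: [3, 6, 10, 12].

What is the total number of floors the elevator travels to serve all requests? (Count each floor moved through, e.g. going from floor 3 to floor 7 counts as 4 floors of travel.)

Answer: 10

Derivation:
Start at floor 13 moving up, LOOK stop order: [12, 10, 6, 3]
  13 → 12: |12-13| = 1, total = 1
  12 → 10: |10-12| = 2, total = 3
  10 → 6: |6-10| = 4, total = 7
  6 → 3: |3-6| = 3, total = 10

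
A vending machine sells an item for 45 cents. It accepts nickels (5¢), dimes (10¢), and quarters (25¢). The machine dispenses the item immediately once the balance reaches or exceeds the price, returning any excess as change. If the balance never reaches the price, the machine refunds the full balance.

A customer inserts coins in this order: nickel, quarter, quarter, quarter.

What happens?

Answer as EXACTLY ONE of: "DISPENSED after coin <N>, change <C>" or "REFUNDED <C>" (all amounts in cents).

Price: 45¢
Coin 1 (nickel, 5¢): balance = 5¢
Coin 2 (quarter, 25¢): balance = 30¢
Coin 3 (quarter, 25¢): balance = 55¢
  → balance >= price → DISPENSE, change = 55 - 45 = 10¢

Answer: DISPENSED after coin 3, change 10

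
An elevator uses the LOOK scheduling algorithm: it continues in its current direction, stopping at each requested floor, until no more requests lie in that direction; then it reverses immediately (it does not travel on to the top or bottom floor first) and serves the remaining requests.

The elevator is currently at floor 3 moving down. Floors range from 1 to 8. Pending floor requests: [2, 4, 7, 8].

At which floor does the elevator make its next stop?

Answer: 2

Derivation:
Current floor: 3, direction: down
Requests above: [4, 7, 8]
Requests below: [2]
Moving down and requests lie below → nearest below is max([2]) = 2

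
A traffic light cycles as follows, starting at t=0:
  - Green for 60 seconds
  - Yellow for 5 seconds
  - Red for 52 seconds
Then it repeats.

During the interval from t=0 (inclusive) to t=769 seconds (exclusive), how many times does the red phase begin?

Cycle = 60+5+52 = 117s
red phase starts at t = k*117 + 65 for k=0,1,2,...
Need k*117+65 < 769 → k < 6.017
k ∈ {0, ..., 6} → 7 starts

Answer: 7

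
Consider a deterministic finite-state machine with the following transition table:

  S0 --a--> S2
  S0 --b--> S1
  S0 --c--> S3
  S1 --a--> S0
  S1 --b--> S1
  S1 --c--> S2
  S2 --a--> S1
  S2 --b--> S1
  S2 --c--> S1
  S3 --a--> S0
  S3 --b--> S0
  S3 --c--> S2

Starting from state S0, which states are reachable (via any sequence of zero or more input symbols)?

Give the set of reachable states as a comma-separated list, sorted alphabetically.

BFS from S0:
  visit S0: S0--a-->S2 (new), S0--b-->S1 (new), S0--c-->S3 (new)
  visit S2: S2--a-->S1 (seen), S2--b-->S1 (seen), S2--c-->S1 (seen)
  visit S1: S1--a-->S0 (seen), S1--b-->S1 (seen), S1--c-->S2 (seen)
  visit S3: S3--a-->S0 (seen), S3--b-->S0 (seen), S3--c-->S2 (seen)

Answer: S0, S1, S2, S3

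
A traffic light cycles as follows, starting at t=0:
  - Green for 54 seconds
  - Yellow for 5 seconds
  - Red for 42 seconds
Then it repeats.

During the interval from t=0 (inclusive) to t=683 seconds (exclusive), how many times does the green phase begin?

Cycle = 54+5+42 = 101s
green phase starts at t = k*101 + 0 for k=0,1,2,...
Need k*101+0 < 683 → k < 6.762
k ∈ {0, ..., 6} → 7 starts

Answer: 7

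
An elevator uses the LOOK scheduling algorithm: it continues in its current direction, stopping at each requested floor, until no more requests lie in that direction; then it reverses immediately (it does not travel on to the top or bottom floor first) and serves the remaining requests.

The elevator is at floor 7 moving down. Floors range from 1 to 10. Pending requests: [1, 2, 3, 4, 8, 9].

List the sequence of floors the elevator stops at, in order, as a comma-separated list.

Current: 7, moving DOWN
Serve below first (descending): [4, 3, 2, 1]
Then reverse, serve above (ascending): [8, 9]

Answer: 4, 3, 2, 1, 8, 9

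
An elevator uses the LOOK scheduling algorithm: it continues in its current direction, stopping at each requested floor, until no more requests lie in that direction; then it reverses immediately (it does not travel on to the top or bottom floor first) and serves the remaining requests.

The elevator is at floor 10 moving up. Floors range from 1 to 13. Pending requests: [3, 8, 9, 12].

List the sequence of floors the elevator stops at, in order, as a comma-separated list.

Answer: 12, 9, 8, 3

Derivation:
Current: 10, moving UP
Serve above first (ascending): [12]
Then reverse, serve below (descending): [9, 8, 3]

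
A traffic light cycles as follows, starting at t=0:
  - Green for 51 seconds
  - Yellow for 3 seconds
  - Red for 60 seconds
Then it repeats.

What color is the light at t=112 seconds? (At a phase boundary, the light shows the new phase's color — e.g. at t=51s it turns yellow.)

Answer: red

Derivation:
Cycle length = 51 + 3 + 60 = 114s
t = 112, phase_t = 112 mod 114 = 112
112 >= 54 → RED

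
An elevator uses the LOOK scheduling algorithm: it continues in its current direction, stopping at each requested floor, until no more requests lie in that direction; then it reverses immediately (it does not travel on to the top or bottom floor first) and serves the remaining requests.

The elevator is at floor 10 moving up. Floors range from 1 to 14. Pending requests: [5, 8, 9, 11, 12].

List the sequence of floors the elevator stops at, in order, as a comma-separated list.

Answer: 11, 12, 9, 8, 5

Derivation:
Current: 10, moving UP
Serve above first (ascending): [11, 12]
Then reverse, serve below (descending): [9, 8, 5]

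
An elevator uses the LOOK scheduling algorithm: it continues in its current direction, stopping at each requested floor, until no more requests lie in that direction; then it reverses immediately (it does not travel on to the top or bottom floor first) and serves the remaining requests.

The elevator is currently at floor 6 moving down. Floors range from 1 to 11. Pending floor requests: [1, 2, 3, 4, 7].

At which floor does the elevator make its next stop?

Answer: 4

Derivation:
Current floor: 6, direction: down
Requests above: [7]
Requests below: [1, 2, 3, 4]
Moving down and requests lie below → nearest below is max([1, 2, 3, 4]) = 4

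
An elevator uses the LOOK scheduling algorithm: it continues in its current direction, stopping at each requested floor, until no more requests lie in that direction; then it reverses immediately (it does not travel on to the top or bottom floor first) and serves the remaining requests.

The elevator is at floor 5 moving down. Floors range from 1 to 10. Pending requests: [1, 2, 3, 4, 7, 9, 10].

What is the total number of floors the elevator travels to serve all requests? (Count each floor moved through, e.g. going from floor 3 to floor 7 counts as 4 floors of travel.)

Start at floor 5 moving down, LOOK stop order: [4, 3, 2, 1, 7, 9, 10]
  5 → 4: |4-5| = 1, total = 1
  4 → 3: |3-4| = 1, total = 2
  3 → 2: |2-3| = 1, total = 3
  2 → 1: |1-2| = 1, total = 4
  1 → 7: |7-1| = 6, total = 10
  7 → 9: |9-7| = 2, total = 12
  9 → 10: |10-9| = 1, total = 13

Answer: 13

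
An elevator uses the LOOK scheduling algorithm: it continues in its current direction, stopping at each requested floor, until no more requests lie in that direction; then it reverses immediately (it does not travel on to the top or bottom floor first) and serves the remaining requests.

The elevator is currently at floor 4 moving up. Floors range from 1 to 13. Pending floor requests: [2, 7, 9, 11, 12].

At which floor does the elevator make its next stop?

Current floor: 4, direction: up
Requests above: [7, 9, 11, 12]
Requests below: [2]
Moving up and requests lie above → nearest above is min([7, 9, 11, 12]) = 7

Answer: 7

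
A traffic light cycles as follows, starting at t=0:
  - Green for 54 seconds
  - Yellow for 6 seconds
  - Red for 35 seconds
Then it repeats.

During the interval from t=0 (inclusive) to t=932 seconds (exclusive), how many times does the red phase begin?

Answer: 10

Derivation:
Cycle = 54+6+35 = 95s
red phase starts at t = k*95 + 60 for k=0,1,2,...
Need k*95+60 < 932 → k < 9.179
k ∈ {0, ..., 9} → 10 starts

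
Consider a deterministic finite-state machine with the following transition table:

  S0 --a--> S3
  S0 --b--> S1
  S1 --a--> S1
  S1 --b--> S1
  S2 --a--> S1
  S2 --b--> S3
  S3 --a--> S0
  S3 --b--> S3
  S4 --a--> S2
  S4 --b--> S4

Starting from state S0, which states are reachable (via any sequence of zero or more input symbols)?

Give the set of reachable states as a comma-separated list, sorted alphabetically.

BFS from S0:
  visit S0: S0--a-->S3 (new), S0--b-->S1 (new)
  visit S3: S3--a-->S0 (seen), S3--b-->S3 (seen)
  visit S1: S1--a-->S1 (seen), S1--b-->S1 (seen)

Answer: S0, S1, S3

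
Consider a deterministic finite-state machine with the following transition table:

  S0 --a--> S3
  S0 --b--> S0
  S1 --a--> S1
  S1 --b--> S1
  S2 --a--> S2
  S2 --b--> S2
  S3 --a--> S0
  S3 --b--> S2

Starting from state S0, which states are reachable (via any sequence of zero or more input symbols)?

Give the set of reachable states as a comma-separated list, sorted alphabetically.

Answer: S0, S2, S3

Derivation:
BFS from S0:
  visit S0: S0--a-->S3 (new), S0--b-->S0 (seen)
  visit S3: S3--a-->S0 (seen), S3--b-->S2 (new)
  visit S2: S2--a-->S2 (seen), S2--b-->S2 (seen)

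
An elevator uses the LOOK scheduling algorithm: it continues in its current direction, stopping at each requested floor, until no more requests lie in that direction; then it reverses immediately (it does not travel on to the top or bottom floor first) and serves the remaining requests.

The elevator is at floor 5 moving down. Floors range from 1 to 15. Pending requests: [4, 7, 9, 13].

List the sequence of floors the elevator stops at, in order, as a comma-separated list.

Answer: 4, 7, 9, 13

Derivation:
Current: 5, moving DOWN
Serve below first (descending): [4]
Then reverse, serve above (ascending): [7, 9, 13]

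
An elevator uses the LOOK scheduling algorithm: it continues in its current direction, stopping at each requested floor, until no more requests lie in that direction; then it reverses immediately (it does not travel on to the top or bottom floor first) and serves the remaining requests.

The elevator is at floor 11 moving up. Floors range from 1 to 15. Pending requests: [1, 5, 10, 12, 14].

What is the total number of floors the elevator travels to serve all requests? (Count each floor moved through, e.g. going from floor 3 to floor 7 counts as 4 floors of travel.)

Start at floor 11 moving up, LOOK stop order: [12, 14, 10, 5, 1]
  11 → 12: |12-11| = 1, total = 1
  12 → 14: |14-12| = 2, total = 3
  14 → 10: |10-14| = 4, total = 7
  10 → 5: |5-10| = 5, total = 12
  5 → 1: |1-5| = 4, total = 16

Answer: 16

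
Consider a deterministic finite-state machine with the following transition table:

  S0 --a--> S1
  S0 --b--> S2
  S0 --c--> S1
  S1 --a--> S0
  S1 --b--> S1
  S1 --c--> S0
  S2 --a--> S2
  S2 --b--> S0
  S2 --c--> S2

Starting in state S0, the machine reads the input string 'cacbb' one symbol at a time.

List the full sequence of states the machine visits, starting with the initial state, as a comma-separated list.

Answer: S0, S1, S0, S1, S1, S1

Derivation:
Start: S0
  read 'c': S0 --c--> S1
  read 'a': S1 --a--> S0
  read 'c': S0 --c--> S1
  read 'b': S1 --b--> S1
  read 'b': S1 --b--> S1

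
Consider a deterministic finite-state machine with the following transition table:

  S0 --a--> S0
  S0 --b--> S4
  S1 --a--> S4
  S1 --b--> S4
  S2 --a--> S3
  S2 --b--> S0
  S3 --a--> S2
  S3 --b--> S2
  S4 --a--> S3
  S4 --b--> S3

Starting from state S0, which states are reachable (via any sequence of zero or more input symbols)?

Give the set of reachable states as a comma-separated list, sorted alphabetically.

BFS from S0:
  visit S0: S0--a-->S0 (seen), S0--b-->S4 (new)
  visit S4: S4--a-->S3 (new), S4--b-->S3 (seen)
  visit S3: S3--a-->S2 (new), S3--b-->S2 (seen)
  visit S2: S2--a-->S3 (seen), S2--b-->S0 (seen)

Answer: S0, S2, S3, S4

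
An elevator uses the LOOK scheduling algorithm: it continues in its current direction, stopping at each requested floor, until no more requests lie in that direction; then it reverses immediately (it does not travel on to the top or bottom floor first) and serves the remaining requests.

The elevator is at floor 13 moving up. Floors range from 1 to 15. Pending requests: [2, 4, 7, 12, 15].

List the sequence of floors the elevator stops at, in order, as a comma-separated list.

Answer: 15, 12, 7, 4, 2

Derivation:
Current: 13, moving UP
Serve above first (ascending): [15]
Then reverse, serve below (descending): [12, 7, 4, 2]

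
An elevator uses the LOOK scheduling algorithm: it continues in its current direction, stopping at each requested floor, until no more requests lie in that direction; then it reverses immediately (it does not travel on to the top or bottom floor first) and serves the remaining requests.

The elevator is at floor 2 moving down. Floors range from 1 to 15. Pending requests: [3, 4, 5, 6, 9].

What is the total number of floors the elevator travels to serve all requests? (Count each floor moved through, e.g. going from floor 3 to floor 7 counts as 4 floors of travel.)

Start at floor 2 moving down, LOOK stop order: [3, 4, 5, 6, 9]
  2 → 3: |3-2| = 1, total = 1
  3 → 4: |4-3| = 1, total = 2
  4 → 5: |5-4| = 1, total = 3
  5 → 6: |6-5| = 1, total = 4
  6 → 9: |9-6| = 3, total = 7

Answer: 7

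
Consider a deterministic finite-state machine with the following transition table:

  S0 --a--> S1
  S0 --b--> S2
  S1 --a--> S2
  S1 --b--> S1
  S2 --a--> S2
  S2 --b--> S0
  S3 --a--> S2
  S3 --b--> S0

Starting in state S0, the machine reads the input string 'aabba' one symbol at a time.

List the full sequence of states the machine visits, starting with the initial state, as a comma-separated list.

Start: S0
  read 'a': S0 --a--> S1
  read 'a': S1 --a--> S2
  read 'b': S2 --b--> S0
  read 'b': S0 --b--> S2
  read 'a': S2 --a--> S2

Answer: S0, S1, S2, S0, S2, S2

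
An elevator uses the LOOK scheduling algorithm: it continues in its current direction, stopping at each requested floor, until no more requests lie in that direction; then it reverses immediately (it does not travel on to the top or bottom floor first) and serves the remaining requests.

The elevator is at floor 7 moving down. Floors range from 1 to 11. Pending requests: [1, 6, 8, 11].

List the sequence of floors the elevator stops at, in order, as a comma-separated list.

Answer: 6, 1, 8, 11

Derivation:
Current: 7, moving DOWN
Serve below first (descending): [6, 1]
Then reverse, serve above (ascending): [8, 11]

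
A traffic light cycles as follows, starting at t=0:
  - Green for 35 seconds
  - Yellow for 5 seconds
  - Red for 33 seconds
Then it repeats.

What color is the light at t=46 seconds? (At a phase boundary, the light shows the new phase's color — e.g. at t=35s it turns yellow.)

Answer: red

Derivation:
Cycle length = 35 + 5 + 33 = 73s
t = 46, phase_t = 46 mod 73 = 46
46 >= 40 → RED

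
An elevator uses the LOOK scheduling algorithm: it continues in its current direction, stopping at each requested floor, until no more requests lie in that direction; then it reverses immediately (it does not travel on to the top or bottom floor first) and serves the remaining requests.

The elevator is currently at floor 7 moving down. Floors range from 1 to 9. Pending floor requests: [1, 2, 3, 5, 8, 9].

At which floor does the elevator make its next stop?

Current floor: 7, direction: down
Requests above: [8, 9]
Requests below: [1, 2, 3, 5]
Moving down and requests lie below → nearest below is max([1, 2, 3, 5]) = 5

Answer: 5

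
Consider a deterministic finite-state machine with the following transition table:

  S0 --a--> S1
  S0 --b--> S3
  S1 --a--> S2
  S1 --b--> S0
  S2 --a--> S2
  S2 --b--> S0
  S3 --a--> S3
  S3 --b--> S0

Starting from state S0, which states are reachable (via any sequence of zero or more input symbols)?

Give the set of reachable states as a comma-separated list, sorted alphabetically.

Answer: S0, S1, S2, S3

Derivation:
BFS from S0:
  visit S0: S0--a-->S1 (new), S0--b-->S3 (new)
  visit S1: S1--a-->S2 (new), S1--b-->S0 (seen)
  visit S3: S3--a-->S3 (seen), S3--b-->S0 (seen)
  visit S2: S2--a-->S2 (seen), S2--b-->S0 (seen)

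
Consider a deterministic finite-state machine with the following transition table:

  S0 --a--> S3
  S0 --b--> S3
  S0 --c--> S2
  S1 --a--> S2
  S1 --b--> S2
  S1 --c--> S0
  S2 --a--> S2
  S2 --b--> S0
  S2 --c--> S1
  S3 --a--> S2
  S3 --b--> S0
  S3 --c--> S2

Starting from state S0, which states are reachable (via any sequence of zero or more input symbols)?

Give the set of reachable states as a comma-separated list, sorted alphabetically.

BFS from S0:
  visit S0: S0--a-->S3 (new), S0--b-->S3 (seen), S0--c-->S2 (new)
  visit S3: S3--a-->S2 (seen), S3--b-->S0 (seen), S3--c-->S2 (seen)
  visit S2: S2--a-->S2 (seen), S2--b-->S0 (seen), S2--c-->S1 (new)
  visit S1: S1--a-->S2 (seen), S1--b-->S2 (seen), S1--c-->S0 (seen)

Answer: S0, S1, S2, S3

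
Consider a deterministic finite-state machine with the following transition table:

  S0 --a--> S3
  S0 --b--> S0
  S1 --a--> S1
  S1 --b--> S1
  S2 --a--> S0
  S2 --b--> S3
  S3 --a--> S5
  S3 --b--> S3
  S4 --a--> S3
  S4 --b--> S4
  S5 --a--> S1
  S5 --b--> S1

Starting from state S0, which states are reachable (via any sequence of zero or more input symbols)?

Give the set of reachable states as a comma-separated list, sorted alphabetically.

BFS from S0:
  visit S0: S0--a-->S3 (new), S0--b-->S0 (seen)
  visit S3: S3--a-->S5 (new), S3--b-->S3 (seen)
  visit S5: S5--a-->S1 (new), S5--b-->S1 (seen)
  visit S1: S1--a-->S1 (seen), S1--b-->S1 (seen)

Answer: S0, S1, S3, S5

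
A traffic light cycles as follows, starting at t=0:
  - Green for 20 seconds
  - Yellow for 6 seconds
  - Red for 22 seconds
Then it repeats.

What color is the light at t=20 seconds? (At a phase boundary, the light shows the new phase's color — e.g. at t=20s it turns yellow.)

Cycle length = 20 + 6 + 22 = 48s
t = 20, phase_t = 20 mod 48 = 20
20 <= 20 < 26 (yellow end) → YELLOW

Answer: yellow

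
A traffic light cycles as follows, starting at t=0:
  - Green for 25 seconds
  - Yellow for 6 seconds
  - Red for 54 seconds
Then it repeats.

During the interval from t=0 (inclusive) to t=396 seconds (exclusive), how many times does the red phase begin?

Cycle = 25+6+54 = 85s
red phase starts at t = k*85 + 31 for k=0,1,2,...
Need k*85+31 < 396 → k < 4.294
k ∈ {0, ..., 4} → 5 starts

Answer: 5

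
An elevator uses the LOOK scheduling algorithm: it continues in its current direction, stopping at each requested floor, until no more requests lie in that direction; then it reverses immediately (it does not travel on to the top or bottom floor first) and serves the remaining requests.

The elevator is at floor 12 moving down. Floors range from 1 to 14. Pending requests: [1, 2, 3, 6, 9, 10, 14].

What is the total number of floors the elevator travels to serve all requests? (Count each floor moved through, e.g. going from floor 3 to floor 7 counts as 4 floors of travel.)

Start at floor 12 moving down, LOOK stop order: [10, 9, 6, 3, 2, 1, 14]
  12 → 10: |10-12| = 2, total = 2
  10 → 9: |9-10| = 1, total = 3
  9 → 6: |6-9| = 3, total = 6
  6 → 3: |3-6| = 3, total = 9
  3 → 2: |2-3| = 1, total = 10
  2 → 1: |1-2| = 1, total = 11
  1 → 14: |14-1| = 13, total = 24

Answer: 24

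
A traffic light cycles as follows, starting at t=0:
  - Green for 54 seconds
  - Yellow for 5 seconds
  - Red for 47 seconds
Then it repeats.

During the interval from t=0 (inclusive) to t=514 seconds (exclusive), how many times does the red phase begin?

Cycle = 54+5+47 = 106s
red phase starts at t = k*106 + 59 for k=0,1,2,...
Need k*106+59 < 514 → k < 4.292
k ∈ {0, ..., 4} → 5 starts

Answer: 5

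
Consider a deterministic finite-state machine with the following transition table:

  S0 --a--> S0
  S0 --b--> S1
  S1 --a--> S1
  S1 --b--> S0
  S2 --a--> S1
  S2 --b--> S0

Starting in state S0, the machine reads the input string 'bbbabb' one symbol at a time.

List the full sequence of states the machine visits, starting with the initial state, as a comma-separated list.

Answer: S0, S1, S0, S1, S1, S0, S1

Derivation:
Start: S0
  read 'b': S0 --b--> S1
  read 'b': S1 --b--> S0
  read 'b': S0 --b--> S1
  read 'a': S1 --a--> S1
  read 'b': S1 --b--> S0
  read 'b': S0 --b--> S1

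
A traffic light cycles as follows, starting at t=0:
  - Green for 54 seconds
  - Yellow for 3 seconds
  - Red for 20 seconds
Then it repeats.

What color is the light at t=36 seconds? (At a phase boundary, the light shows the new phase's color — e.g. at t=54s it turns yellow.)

Answer: green

Derivation:
Cycle length = 54 + 3 + 20 = 77s
t = 36, phase_t = 36 mod 77 = 36
36 < 54 (green end) → GREEN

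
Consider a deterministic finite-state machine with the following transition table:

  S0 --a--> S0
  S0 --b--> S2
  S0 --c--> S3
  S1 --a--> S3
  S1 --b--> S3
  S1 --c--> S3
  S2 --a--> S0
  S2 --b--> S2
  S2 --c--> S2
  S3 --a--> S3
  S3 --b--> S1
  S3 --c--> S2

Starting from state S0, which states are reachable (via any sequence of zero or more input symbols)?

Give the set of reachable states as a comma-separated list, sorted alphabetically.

Answer: S0, S1, S2, S3

Derivation:
BFS from S0:
  visit S0: S0--a-->S0 (seen), S0--b-->S2 (new), S0--c-->S3 (new)
  visit S2: S2--a-->S0 (seen), S2--b-->S2 (seen), S2--c-->S2 (seen)
  visit S3: S3--a-->S3 (seen), S3--b-->S1 (new), S3--c-->S2 (seen)
  visit S1: S1--a-->S3 (seen), S1--b-->S3 (seen), S1--c-->S3 (seen)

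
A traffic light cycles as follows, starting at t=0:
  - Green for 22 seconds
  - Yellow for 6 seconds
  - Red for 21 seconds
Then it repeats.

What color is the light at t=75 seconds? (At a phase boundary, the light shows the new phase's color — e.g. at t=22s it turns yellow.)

Answer: yellow

Derivation:
Cycle length = 22 + 6 + 21 = 49s
t = 75, phase_t = 75 mod 49 = 26
22 <= 26 < 28 (yellow end) → YELLOW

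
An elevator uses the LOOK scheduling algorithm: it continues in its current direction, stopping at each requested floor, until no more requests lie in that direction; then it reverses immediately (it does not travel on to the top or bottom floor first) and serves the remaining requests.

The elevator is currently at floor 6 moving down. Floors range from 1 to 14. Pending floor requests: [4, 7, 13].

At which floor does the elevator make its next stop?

Answer: 4

Derivation:
Current floor: 6, direction: down
Requests above: [7, 13]
Requests below: [4]
Moving down and requests lie below → nearest below is max([4]) = 4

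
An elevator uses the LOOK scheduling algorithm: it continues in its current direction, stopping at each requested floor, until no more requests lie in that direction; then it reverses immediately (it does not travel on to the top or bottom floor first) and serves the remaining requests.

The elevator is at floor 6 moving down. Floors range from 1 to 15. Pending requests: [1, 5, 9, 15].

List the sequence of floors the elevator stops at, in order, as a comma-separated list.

Current: 6, moving DOWN
Serve below first (descending): [5, 1]
Then reverse, serve above (ascending): [9, 15]

Answer: 5, 1, 9, 15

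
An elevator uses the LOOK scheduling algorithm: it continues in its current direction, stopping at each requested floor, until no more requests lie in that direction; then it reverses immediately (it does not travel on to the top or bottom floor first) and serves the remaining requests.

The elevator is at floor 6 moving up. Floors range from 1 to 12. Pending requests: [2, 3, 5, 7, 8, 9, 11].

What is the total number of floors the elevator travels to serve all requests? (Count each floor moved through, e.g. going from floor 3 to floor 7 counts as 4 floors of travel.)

Answer: 14

Derivation:
Start at floor 6 moving up, LOOK stop order: [7, 8, 9, 11, 5, 3, 2]
  6 → 7: |7-6| = 1, total = 1
  7 → 8: |8-7| = 1, total = 2
  8 → 9: |9-8| = 1, total = 3
  9 → 11: |11-9| = 2, total = 5
  11 → 5: |5-11| = 6, total = 11
  5 → 3: |3-5| = 2, total = 13
  3 → 2: |2-3| = 1, total = 14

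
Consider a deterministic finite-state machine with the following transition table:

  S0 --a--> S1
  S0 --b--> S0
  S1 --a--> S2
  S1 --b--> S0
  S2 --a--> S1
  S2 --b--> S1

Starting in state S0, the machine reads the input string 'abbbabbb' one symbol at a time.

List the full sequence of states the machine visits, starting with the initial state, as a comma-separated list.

Answer: S0, S1, S0, S0, S0, S1, S0, S0, S0

Derivation:
Start: S0
  read 'a': S0 --a--> S1
  read 'b': S1 --b--> S0
  read 'b': S0 --b--> S0
  read 'b': S0 --b--> S0
  read 'a': S0 --a--> S1
  read 'b': S1 --b--> S0
  read 'b': S0 --b--> S0
  read 'b': S0 --b--> S0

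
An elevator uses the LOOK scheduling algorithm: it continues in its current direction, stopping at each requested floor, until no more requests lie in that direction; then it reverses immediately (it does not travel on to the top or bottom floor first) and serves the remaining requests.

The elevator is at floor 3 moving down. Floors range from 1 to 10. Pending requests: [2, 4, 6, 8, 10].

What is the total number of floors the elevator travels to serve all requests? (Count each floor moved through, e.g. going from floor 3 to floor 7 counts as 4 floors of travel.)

Answer: 9

Derivation:
Start at floor 3 moving down, LOOK stop order: [2, 4, 6, 8, 10]
  3 → 2: |2-3| = 1, total = 1
  2 → 4: |4-2| = 2, total = 3
  4 → 6: |6-4| = 2, total = 5
  6 → 8: |8-6| = 2, total = 7
  8 → 10: |10-8| = 2, total = 9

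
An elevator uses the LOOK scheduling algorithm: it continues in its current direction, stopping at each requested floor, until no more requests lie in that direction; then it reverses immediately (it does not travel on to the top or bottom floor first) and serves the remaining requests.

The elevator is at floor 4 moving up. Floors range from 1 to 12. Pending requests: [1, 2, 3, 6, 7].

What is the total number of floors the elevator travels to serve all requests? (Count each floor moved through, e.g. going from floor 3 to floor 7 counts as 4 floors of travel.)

Answer: 9

Derivation:
Start at floor 4 moving up, LOOK stop order: [6, 7, 3, 2, 1]
  4 → 6: |6-4| = 2, total = 2
  6 → 7: |7-6| = 1, total = 3
  7 → 3: |3-7| = 4, total = 7
  3 → 2: |2-3| = 1, total = 8
  2 → 1: |1-2| = 1, total = 9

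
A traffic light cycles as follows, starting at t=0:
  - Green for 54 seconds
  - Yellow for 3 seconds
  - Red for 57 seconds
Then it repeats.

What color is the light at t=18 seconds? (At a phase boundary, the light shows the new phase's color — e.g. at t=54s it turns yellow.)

Cycle length = 54 + 3 + 57 = 114s
t = 18, phase_t = 18 mod 114 = 18
18 < 54 (green end) → GREEN

Answer: green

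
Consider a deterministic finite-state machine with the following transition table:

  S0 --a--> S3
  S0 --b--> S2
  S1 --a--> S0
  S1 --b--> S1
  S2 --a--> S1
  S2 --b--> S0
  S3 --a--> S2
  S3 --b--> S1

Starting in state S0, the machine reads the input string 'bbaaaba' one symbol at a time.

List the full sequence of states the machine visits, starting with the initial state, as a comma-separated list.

Answer: S0, S2, S0, S3, S2, S1, S1, S0

Derivation:
Start: S0
  read 'b': S0 --b--> S2
  read 'b': S2 --b--> S0
  read 'a': S0 --a--> S3
  read 'a': S3 --a--> S2
  read 'a': S2 --a--> S1
  read 'b': S1 --b--> S1
  read 'a': S1 --a--> S0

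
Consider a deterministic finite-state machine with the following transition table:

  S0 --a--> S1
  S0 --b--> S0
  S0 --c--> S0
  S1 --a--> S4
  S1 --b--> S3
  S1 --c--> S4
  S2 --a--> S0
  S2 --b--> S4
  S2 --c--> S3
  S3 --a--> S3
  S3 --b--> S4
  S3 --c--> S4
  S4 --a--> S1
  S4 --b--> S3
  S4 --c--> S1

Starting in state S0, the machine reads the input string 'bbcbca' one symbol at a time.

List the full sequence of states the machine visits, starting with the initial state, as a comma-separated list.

Answer: S0, S0, S0, S0, S0, S0, S1

Derivation:
Start: S0
  read 'b': S0 --b--> S0
  read 'b': S0 --b--> S0
  read 'c': S0 --c--> S0
  read 'b': S0 --b--> S0
  read 'c': S0 --c--> S0
  read 'a': S0 --a--> S1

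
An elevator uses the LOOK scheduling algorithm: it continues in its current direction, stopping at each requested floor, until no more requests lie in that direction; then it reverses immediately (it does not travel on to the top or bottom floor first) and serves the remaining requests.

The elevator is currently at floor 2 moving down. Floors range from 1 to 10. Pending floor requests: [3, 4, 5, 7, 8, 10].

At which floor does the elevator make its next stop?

Current floor: 2, direction: down
Requests above: [3, 4, 5, 7, 8, 10]
Requests below: []
Moving down but no requests below → reverse; nearest above is min([3, 4, 5, 7, 8, 10]) = 3

Answer: 3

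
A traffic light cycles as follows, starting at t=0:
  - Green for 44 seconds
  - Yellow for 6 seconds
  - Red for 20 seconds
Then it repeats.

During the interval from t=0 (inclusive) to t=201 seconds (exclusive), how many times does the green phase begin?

Cycle = 44+6+20 = 70s
green phase starts at t = k*70 + 0 for k=0,1,2,...
Need k*70+0 < 201 → k < 2.871
k ∈ {0, ..., 2} → 3 starts

Answer: 3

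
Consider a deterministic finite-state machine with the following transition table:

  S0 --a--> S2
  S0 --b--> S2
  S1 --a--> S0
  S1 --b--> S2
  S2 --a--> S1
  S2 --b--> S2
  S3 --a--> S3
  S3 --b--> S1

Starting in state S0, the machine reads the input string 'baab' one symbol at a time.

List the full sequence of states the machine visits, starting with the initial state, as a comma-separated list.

Start: S0
  read 'b': S0 --b--> S2
  read 'a': S2 --a--> S1
  read 'a': S1 --a--> S0
  read 'b': S0 --b--> S2

Answer: S0, S2, S1, S0, S2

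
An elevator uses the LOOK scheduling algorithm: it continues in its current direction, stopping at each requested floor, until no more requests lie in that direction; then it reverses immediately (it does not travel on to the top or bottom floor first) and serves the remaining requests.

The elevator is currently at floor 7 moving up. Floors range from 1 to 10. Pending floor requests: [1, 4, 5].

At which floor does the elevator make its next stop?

Current floor: 7, direction: up
Requests above: []
Requests below: [1, 4, 5]
Moving up but no requests above → reverse; nearest below is max([1, 4, 5]) = 5

Answer: 5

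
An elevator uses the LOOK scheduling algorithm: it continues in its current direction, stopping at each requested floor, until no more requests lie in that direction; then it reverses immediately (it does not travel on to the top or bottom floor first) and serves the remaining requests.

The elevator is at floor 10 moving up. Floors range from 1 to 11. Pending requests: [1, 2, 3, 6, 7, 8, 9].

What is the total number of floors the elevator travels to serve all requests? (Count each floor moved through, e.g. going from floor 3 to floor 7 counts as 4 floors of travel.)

Answer: 9

Derivation:
Start at floor 10 moving up, LOOK stop order: [9, 8, 7, 6, 3, 2, 1]
  10 → 9: |9-10| = 1, total = 1
  9 → 8: |8-9| = 1, total = 2
  8 → 7: |7-8| = 1, total = 3
  7 → 6: |6-7| = 1, total = 4
  6 → 3: |3-6| = 3, total = 7
  3 → 2: |2-3| = 1, total = 8
  2 → 1: |1-2| = 1, total = 9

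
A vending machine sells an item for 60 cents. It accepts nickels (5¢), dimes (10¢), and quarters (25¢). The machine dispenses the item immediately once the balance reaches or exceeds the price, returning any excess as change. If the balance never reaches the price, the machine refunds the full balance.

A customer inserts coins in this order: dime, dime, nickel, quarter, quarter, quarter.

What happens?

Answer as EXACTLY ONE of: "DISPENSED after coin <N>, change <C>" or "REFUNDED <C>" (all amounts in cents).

Price: 60¢
Coin 1 (dime, 10¢): balance = 10¢
Coin 2 (dime, 10¢): balance = 20¢
Coin 3 (nickel, 5¢): balance = 25¢
Coin 4 (quarter, 25¢): balance = 50¢
Coin 5 (quarter, 25¢): balance = 75¢
  → balance >= price → DISPENSE, change = 75 - 60 = 15¢

Answer: DISPENSED after coin 5, change 15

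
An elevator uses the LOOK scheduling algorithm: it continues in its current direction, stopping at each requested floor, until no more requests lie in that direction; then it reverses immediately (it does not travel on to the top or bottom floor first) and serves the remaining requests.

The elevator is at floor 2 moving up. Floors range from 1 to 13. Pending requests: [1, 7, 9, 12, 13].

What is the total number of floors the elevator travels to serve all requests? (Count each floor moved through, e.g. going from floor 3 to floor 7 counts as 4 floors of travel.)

Answer: 23

Derivation:
Start at floor 2 moving up, LOOK stop order: [7, 9, 12, 13, 1]
  2 → 7: |7-2| = 5, total = 5
  7 → 9: |9-7| = 2, total = 7
  9 → 12: |12-9| = 3, total = 10
  12 → 13: |13-12| = 1, total = 11
  13 → 1: |1-13| = 12, total = 23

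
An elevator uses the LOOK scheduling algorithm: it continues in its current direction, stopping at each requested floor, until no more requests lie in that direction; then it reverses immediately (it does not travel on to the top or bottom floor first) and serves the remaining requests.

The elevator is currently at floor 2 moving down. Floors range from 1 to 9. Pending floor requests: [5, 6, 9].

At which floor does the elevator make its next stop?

Current floor: 2, direction: down
Requests above: [5, 6, 9]
Requests below: []
Moving down but no requests below → reverse; nearest above is min([5, 6, 9]) = 5

Answer: 5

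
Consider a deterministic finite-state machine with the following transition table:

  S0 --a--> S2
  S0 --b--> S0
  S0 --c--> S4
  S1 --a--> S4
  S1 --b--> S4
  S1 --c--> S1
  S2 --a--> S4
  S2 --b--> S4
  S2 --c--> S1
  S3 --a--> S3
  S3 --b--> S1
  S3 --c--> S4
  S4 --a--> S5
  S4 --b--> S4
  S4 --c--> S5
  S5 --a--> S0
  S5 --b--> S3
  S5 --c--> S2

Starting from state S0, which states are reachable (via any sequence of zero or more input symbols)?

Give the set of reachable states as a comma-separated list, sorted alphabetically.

Answer: S0, S1, S2, S3, S4, S5

Derivation:
BFS from S0:
  visit S0: S0--a-->S2 (new), S0--b-->S0 (seen), S0--c-->S4 (new)
  visit S2: S2--a-->S4 (seen), S2--b-->S4 (seen), S2--c-->S1 (new)
  visit S4: S4--a-->S5 (new), S4--b-->S4 (seen), S4--c-->S5 (seen)
  visit S1: S1--a-->S4 (seen), S1--b-->S4 (seen), S1--c-->S1 (seen)
  visit S5: S5--a-->S0 (seen), S5--b-->S3 (new), S5--c-->S2 (seen)
  visit S3: S3--a-->S3 (seen), S3--b-->S1 (seen), S3--c-->S4 (seen)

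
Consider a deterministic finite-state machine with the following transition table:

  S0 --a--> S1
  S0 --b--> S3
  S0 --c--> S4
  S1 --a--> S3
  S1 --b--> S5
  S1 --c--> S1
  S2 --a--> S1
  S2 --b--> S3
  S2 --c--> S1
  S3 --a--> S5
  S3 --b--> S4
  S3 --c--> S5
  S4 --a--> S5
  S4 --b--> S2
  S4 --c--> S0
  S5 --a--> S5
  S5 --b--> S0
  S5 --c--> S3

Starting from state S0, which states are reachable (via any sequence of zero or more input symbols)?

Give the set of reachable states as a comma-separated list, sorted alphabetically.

Answer: S0, S1, S2, S3, S4, S5

Derivation:
BFS from S0:
  visit S0: S0--a-->S1 (new), S0--b-->S3 (new), S0--c-->S4 (new)
  visit S1: S1--a-->S3 (seen), S1--b-->S5 (new), S1--c-->S1 (seen)
  visit S3: S3--a-->S5 (seen), S3--b-->S4 (seen), S3--c-->S5 (seen)
  visit S4: S4--a-->S5 (seen), S4--b-->S2 (new), S4--c-->S0 (seen)
  visit S5: S5--a-->S5 (seen), S5--b-->S0 (seen), S5--c-->S3 (seen)
  visit S2: S2--a-->S1 (seen), S2--b-->S3 (seen), S2--c-->S1 (seen)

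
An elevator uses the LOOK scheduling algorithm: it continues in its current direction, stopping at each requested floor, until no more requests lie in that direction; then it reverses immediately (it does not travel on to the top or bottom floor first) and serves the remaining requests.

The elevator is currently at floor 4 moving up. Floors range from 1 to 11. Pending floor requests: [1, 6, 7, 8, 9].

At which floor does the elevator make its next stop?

Answer: 6

Derivation:
Current floor: 4, direction: up
Requests above: [6, 7, 8, 9]
Requests below: [1]
Moving up and requests lie above → nearest above is min([6, 7, 8, 9]) = 6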